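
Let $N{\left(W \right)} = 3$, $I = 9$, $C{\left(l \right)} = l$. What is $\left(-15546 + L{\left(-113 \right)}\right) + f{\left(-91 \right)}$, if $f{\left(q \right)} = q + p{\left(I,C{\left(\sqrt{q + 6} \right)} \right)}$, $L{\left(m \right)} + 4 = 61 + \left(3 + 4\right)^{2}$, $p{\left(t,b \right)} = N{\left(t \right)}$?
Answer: $-15528$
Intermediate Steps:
$p{\left(t,b \right)} = 3$
$L{\left(m \right)} = 106$ ($L{\left(m \right)} = -4 + \left(61 + \left(3 + 4\right)^{2}\right) = -4 + \left(61 + 7^{2}\right) = -4 + \left(61 + 49\right) = -4 + 110 = 106$)
$f{\left(q \right)} = 3 + q$ ($f{\left(q \right)} = q + 3 = 3 + q$)
$\left(-15546 + L{\left(-113 \right)}\right) + f{\left(-91 \right)} = \left(-15546 + 106\right) + \left(3 - 91\right) = -15440 - 88 = -15528$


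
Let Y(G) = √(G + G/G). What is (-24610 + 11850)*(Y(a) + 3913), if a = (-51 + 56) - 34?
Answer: -49929880 - 25520*I*√7 ≈ -4.993e+7 - 67520.0*I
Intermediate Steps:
a = -29 (a = 5 - 34 = -29)
Y(G) = √(1 + G) (Y(G) = √(G + 1) = √(1 + G))
(-24610 + 11850)*(Y(a) + 3913) = (-24610 + 11850)*(√(1 - 29) + 3913) = -12760*(√(-28) + 3913) = -12760*(2*I*√7 + 3913) = -12760*(3913 + 2*I*√7) = -49929880 - 25520*I*√7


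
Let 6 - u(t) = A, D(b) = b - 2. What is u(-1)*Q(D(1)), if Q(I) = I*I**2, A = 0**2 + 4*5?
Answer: 14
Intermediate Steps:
D(b) = -2 + b
A = 20 (A = 0 + 20 = 20)
Q(I) = I**3
u(t) = -14 (u(t) = 6 - 1*20 = 6 - 20 = -14)
u(-1)*Q(D(1)) = -14*(-2 + 1)**3 = -14*(-1)**3 = -14*(-1) = 14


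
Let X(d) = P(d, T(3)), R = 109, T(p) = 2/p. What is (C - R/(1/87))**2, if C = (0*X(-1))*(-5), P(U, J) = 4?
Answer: 89927289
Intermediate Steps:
X(d) = 4
C = 0 (C = (0*4)*(-5) = 0*(-5) = 0)
(C - R/(1/87))**2 = (0 - 109/(1/87))**2 = (0 - 109/1/87)**2 = (0 - 109*87)**2 = (0 - 1*9483)**2 = (0 - 9483)**2 = (-9483)**2 = 89927289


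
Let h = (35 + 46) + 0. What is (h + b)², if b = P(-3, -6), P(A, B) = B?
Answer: 5625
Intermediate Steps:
h = 81 (h = 81 + 0 = 81)
b = -6
(h + b)² = (81 - 6)² = 75² = 5625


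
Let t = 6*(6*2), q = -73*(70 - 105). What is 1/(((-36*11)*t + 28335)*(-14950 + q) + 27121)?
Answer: 1/2221036 ≈ 4.5024e-7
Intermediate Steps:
q = 2555 (q = -73*(-35) = 2555)
t = 72 (t = 6*12 = 72)
1/(((-36*11)*t + 28335)*(-14950 + q) + 27121) = 1/((-36*11*72 + 28335)*(-14950 + 2555) + 27121) = 1/((-396*72 + 28335)*(-12395) + 27121) = 1/((-28512 + 28335)*(-12395) + 27121) = 1/(-177*(-12395) + 27121) = 1/(2193915 + 27121) = 1/2221036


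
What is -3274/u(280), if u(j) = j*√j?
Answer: -1637*√70/19600 ≈ -0.69878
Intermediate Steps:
u(j) = j^(3/2)
-3274/u(280) = -3274*√70/39200 = -1637*√70/19600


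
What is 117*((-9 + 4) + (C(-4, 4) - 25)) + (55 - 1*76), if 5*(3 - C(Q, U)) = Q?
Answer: -15432/5 ≈ -3086.4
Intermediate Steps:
C(Q, U) = 3 - Q/5
117*((-9 + 4) + (C(-4, 4) - 25)) + (55 - 1*76) = 117*((-9 + 4) + ((3 - ⅕*(-4)) - 25)) + (55 - 1*76) = 117*(-5 + ((3 + ⅘) - 25)) + (55 - 76) = 117*(-5 + (19/5 - 25)) - 21 = 117*(-5 - 106/5) - 21 = 117*(-131/5) - 21 = -15327/5 - 21 = -15432/5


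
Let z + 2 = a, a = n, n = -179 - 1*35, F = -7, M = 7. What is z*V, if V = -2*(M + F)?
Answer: 0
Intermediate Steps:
n = -214 (n = -179 - 35 = -214)
a = -214
z = -216 (z = -2 - 214 = -216)
V = 0 (V = -2*(7 - 7) = -2*0 = 0)
z*V = -216*0 = 0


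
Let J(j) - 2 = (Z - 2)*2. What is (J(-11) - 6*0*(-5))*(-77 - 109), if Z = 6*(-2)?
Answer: 4836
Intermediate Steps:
Z = -12
J(j) = -26 (J(j) = 2 + (-12 - 2)*2 = 2 - 14*2 = 2 - 28 = -26)
(J(-11) - 6*0*(-5))*(-77 - 109) = (-26 - 6*0*(-5))*(-77 - 109) = (-26 + 0*(-5))*(-186) = (-26 + 0)*(-186) = -26*(-186) = 4836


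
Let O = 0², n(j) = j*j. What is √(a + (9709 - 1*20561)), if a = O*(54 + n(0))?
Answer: 2*I*√2713 ≈ 104.17*I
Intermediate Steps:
n(j) = j²
O = 0
a = 0 (a = 0*(54 + 0²) = 0*(54 + 0) = 0*54 = 0)
√(a + (9709 - 1*20561)) = √(0 + (9709 - 1*20561)) = √(0 + (9709 - 20561)) = √(0 - 10852) = √(-10852) = 2*I*√2713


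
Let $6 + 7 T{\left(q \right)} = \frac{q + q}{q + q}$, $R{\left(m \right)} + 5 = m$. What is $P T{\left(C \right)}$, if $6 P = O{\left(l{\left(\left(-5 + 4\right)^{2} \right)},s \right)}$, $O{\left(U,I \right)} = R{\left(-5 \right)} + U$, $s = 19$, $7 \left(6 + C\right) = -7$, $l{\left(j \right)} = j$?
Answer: $\frac{15}{14} \approx 1.0714$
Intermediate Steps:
$R{\left(m \right)} = -5 + m$
$C = -7$ ($C = -6 + \frac{1}{7} \left(-7\right) = -6 - 1 = -7$)
$T{\left(q \right)} = - \frac{5}{7}$ ($T{\left(q \right)} = - \frac{6}{7} + \frac{\left(q + q\right) \frac{1}{q + q}}{7} = - \frac{6}{7} + \frac{2 q \frac{1}{2 q}}{7} = - \frac{6}{7} + \frac{1}{7} \cdot 1 = - \frac{6}{7} + \frac{1}{7} = - \frac{5}{7}$)
$O{\left(U,I \right)} = -10 + U$ ($O{\left(U,I \right)} = \left(-5 - 5\right) + U = -10 + U$)
$P = - \frac{3}{2}$ ($P = \frac{-10 + \left(-5 + 4\right)^{2}}{6} = \frac{-10 + \left(-1\right)^{2}}{6} = \frac{-10 + 1}{6} = \frac{1}{6} \left(-9\right) = - \frac{3}{2} \approx -1.5$)
$P T{\left(C \right)} = \left(- \frac{3}{2}\right) \left(- \frac{5}{7}\right) = \frac{15}{14}$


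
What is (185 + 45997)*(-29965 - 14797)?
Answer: -2067198684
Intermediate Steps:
(185 + 45997)*(-29965 - 14797) = 46182*(-44762) = -2067198684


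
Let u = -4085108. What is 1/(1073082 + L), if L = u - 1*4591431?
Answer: -1/7603457 ≈ -1.3152e-7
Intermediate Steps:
L = -8676539 (L = -4085108 - 1*4591431 = -4085108 - 4591431 = -8676539)
1/(1073082 + L) = 1/(1073082 - 8676539) = 1/(-7603457) = -1/7603457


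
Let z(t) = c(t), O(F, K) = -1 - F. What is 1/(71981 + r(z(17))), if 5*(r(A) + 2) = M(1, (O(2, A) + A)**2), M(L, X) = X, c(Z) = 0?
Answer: 5/359904 ≈ 1.3893e-5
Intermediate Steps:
z(t) = 0
r(A) = -2 + (-3 + A)**2/5 (r(A) = -2 + ((-1 - 1*2) + A)**2/5 = -2 + ((-1 - 2) + A)**2/5 = -2 + (-3 + A)**2/5)
1/(71981 + r(z(17))) = 1/(71981 + (-2 + (-3 + 0)**2/5)) = 1/(71981 + (-2 + (1/5)*(-3)**2)) = 1/(71981 + (-2 + (1/5)*9)) = 1/(71981 + (-2 + 9/5)) = 1/(71981 - 1/5) = 1/(359904/5) = 5/359904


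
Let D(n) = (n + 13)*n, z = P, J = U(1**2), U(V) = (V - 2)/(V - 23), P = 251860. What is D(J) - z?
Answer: -121899953/484 ≈ -2.5186e+5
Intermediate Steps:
U(V) = (-2 + V)/(-23 + V)
J = 1/22 (J = (-2 + 1**2)/(-23 + 1**2) = (-2 + 1)/(-23 + 1) = -1/(-22) = -1/22*(-1) = 1/22 ≈ 0.045455)
z = 251860
D(n) = n*(13 + n) (D(n) = (13 + n)*n = n*(13 + n))
D(J) - z = (13 + 1/22)/22 - 1*251860 = (1/22)*(287/22) - 251860 = 287/484 - 251860 = -121899953/484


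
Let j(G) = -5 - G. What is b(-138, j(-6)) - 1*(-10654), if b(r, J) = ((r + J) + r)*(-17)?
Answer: 15329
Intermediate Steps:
b(r, J) = -34*r - 17*J (b(r, J) = ((J + r) + r)*(-17) = (J + 2*r)*(-17) = -34*r - 17*J)
b(-138, j(-6)) - 1*(-10654) = (-34*(-138) - 17*(-5 - 1*(-6))) - 1*(-10654) = (4692 - 17*(-5 + 6)) + 10654 = (4692 - 17*1) + 10654 = (4692 - 17) + 10654 = 4675 + 10654 = 15329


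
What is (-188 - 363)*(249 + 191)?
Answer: -242440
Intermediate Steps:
(-188 - 363)*(249 + 191) = -551*440 = -242440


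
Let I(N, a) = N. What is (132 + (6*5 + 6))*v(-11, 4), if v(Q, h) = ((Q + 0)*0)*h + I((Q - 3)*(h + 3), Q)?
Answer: -16464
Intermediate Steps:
v(Q, h) = (-3 + Q)*(3 + h) (v(Q, h) = ((Q + 0)*0)*h + (Q - 3)*(h + 3) = (Q*0)*h + (-3 + Q)*(3 + h) = 0*h + (-3 + Q)*(3 + h) = 0 + (-3 + Q)*(3 + h) = (-3 + Q)*(3 + h))
(132 + (6*5 + 6))*v(-11, 4) = (132 + (6*5 + 6))*(-9 - 3*4 + 3*(-11) - 11*4) = (132 + (30 + 6))*(-9 - 12 - 33 - 44) = (132 + 36)*(-98) = 168*(-98) = -16464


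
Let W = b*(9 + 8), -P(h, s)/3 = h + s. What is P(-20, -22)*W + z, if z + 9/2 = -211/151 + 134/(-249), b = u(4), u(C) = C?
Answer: 643812527/75198 ≈ 8561.6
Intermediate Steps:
P(h, s) = -3*h - 3*s (P(h, s) = -3*(h + s) = -3*h - 3*s)
b = 4
W = 68 (W = 4*(9 + 8) = 4*17 = 68)
z = -483937/75198 (z = -9/2 + (-211/151 + 134/(-249)) = -9/2 + (-211*1/151 + 134*(-1/249)) = -9/2 + (-211/151 - 134/249) = -9/2 - 72773/37599 = -483937/75198 ≈ -6.4355)
P(-20, -22)*W + z = (-3*(-20) - 3*(-22))*68 - 483937/75198 = (60 + 66)*68 - 483937/75198 = 126*68 - 483937/75198 = 8568 - 483937/75198 = 643812527/75198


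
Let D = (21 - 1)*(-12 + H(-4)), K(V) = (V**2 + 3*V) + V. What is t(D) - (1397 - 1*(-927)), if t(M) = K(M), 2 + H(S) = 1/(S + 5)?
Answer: 64236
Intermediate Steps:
K(V) = V**2 + 4*V
H(S) = -2 + 1/(5 + S) (H(S) = -2 + 1/(S + 5) = -2 + 1/(5 + S))
D = -260 (D = (21 - 1)*(-12 + (-9 - 2*(-4))/(5 - 4)) = 20*(-12 + (-9 + 8)/1) = 20*(-12 + 1*(-1)) = 20*(-12 - 1) = 20*(-13) = -260)
t(M) = M*(4 + M)
t(D) - (1397 - 1*(-927)) = -260*(4 - 260) - (1397 - 1*(-927)) = -260*(-256) - (1397 + 927) = 66560 - 1*2324 = 66560 - 2324 = 64236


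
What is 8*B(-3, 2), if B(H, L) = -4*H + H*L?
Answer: 48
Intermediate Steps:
8*B(-3, 2) = 8*(-3*(-4 + 2)) = 8*(-3*(-2)) = 8*6 = 48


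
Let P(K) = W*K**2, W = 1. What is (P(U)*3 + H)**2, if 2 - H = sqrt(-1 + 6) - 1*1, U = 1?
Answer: (6 - sqrt(5))**2 ≈ 14.167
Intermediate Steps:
P(K) = K**2 (P(K) = 1*K**2 = K**2)
H = 3 - sqrt(5) (H = 2 - (sqrt(-1 + 6) - 1*1) = 2 - (sqrt(5) - 1) = 2 - (-1 + sqrt(5)) = 2 + (1 - sqrt(5)) = 3 - sqrt(5) ≈ 0.76393)
(P(U)*3 + H)**2 = (1**2*3 + (3 - sqrt(5)))**2 = (1*3 + (3 - sqrt(5)))**2 = (3 + (3 - sqrt(5)))**2 = (6 - sqrt(5))**2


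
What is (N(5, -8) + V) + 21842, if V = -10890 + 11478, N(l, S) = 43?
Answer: 22473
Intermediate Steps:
V = 588
(N(5, -8) + V) + 21842 = (43 + 588) + 21842 = 631 + 21842 = 22473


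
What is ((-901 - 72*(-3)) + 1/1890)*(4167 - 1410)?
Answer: -1189782431/630 ≈ -1.8885e+6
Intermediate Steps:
((-901 - 72*(-3)) + 1/1890)*(4167 - 1410) = ((-901 + 216) + 1/1890)*2757 = (-685 + 1/1890)*2757 = -1294649/1890*2757 = -1189782431/630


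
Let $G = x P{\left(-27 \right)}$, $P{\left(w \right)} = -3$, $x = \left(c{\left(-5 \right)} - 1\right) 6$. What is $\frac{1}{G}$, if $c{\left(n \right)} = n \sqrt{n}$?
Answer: $\frac{1}{2268} - \frac{5 i \sqrt{5}}{2268} \approx 0.00044092 - 0.0049296 i$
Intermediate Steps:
$c{\left(n \right)} = n^{\frac{3}{2}}$
$x = -6 - 30 i \sqrt{5}$ ($x = \left(\left(-5\right)^{\frac{3}{2}} - 1\right) 6 = \left(- 5 i \sqrt{5} - 1\right) 6 = \left(-1 - 5 i \sqrt{5}\right) 6 = -6 - 30 i \sqrt{5} \approx -6.0 - 67.082 i$)
$G = 18 + 90 i \sqrt{5}$ ($G = \left(-6 - 30 i \sqrt{5}\right) \left(-3\right) = 18 + 90 i \sqrt{5} \approx 18.0 + 201.25 i$)
$\frac{1}{G} = \frac{1}{18 + 90 i \sqrt{5}}$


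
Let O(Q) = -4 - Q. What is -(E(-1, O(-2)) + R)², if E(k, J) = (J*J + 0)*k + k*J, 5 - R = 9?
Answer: -36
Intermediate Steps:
R = -4 (R = 5 - 1*9 = 5 - 9 = -4)
E(k, J) = J*k + k*J² (E(k, J) = (J² + 0)*k + J*k = J²*k + J*k = k*J² + J*k = J*k + k*J²)
-(E(-1, O(-2)) + R)² = -((-4 - 1*(-2))*(-1)*(1 + (-4 - 1*(-2))) - 4)² = -((-4 + 2)*(-1)*(1 + (-4 + 2)) - 4)² = -(-2*(-1)*(1 - 2) - 4)² = -(-2*(-1)*(-1) - 4)² = -(-2 - 4)² = -1*(-6)² = -1*36 = -36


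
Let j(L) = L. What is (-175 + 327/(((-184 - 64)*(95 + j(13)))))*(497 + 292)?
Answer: -410939867/2976 ≈ -1.3808e+5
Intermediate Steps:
(-175 + 327/(((-184 - 64)*(95 + j(13)))))*(497 + 292) = (-175 + 327/(((-184 - 64)*(95 + 13))))*(497 + 292) = (-175 + 327/((-248*108)))*789 = (-175 + 327/(-26784))*789 = (-175 + 327*(-1/26784))*789 = (-175 - 109/8928)*789 = -1562509/8928*789 = -410939867/2976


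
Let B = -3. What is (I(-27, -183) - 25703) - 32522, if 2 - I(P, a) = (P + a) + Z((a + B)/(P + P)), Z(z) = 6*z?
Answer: -174101/3 ≈ -58034.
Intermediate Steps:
I(P, a) = 2 - P - a - 3*(-3 + a)/P (I(P, a) = 2 - ((P + a) + 6*((a - 3)/(P + P))) = 2 - ((P + a) + 6*((-3 + a)/((2*P)))) = 2 - ((P + a) + 6*((-3 + a)*(1/(2*P)))) = 2 - ((P + a) + 6*((-3 + a)/(2*P))) = 2 - ((P + a) + 3*(-3 + a)/P) = 2 - (P + a + 3*(-3 + a)/P) = 2 + (-P - a - 3*(-3 + a)/P) = 2 - P - a - 3*(-3 + a)/P)
(I(-27, -183) - 25703) - 32522 = ((9 - 3*(-183) - 27*(2 - 1*(-27) - 1*(-183)))/(-27) - 25703) - 32522 = (-(9 + 549 - 27*(2 + 27 + 183))/27 - 25703) - 32522 = (-(9 + 549 - 27*212)/27 - 25703) - 32522 = (-(9 + 549 - 5724)/27 - 25703) - 32522 = (-1/27*(-5166) - 25703) - 32522 = (574/3 - 25703) - 32522 = -76535/3 - 32522 = -174101/3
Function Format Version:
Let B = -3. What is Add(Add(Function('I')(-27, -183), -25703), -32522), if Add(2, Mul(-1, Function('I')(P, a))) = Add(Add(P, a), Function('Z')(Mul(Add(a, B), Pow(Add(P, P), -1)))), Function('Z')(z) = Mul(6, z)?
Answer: Rational(-174101, 3) ≈ -58034.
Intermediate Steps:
Function('I')(P, a) = Add(2, Mul(-1, P), Mul(-1, a), Mul(-3, Pow(P, -1), Add(-3, a))) (Function('I')(P, a) = Add(2, Mul(-1, Add(Add(P, a), Mul(6, Mul(Add(a, -3), Pow(Add(P, P), -1)))))) = Add(2, Mul(-1, Add(Add(P, a), Mul(6, Mul(Add(-3, a), Pow(Mul(2, P), -1)))))) = Add(2, Mul(-1, Add(Add(P, a), Mul(6, Mul(Add(-3, a), Mul(Rational(1, 2), Pow(P, -1))))))) = Add(2, Mul(-1, Add(Add(P, a), Mul(6, Mul(Rational(1, 2), Pow(P, -1), Add(-3, a)))))) = Add(2, Mul(-1, Add(Add(P, a), Mul(3, Pow(P, -1), Add(-3, a))))) = Add(2, Mul(-1, Add(P, a, Mul(3, Pow(P, -1), Add(-3, a))))) = Add(2, Add(Mul(-1, P), Mul(-1, a), Mul(-3, Pow(P, -1), Add(-3, a)))) = Add(2, Mul(-1, P), Mul(-1, a), Mul(-3, Pow(P, -1), Add(-3, a))))
Add(Add(Function('I')(-27, -183), -25703), -32522) = Add(Add(Mul(Pow(-27, -1), Add(9, Mul(-3, -183), Mul(-27, Add(2, Mul(-1, -27), Mul(-1, -183))))), -25703), -32522) = Add(Add(Mul(Rational(-1, 27), Add(9, 549, Mul(-27, Add(2, 27, 183)))), -25703), -32522) = Add(Add(Mul(Rational(-1, 27), Add(9, 549, Mul(-27, 212))), -25703), -32522) = Add(Add(Mul(Rational(-1, 27), Add(9, 549, -5724)), -25703), -32522) = Add(Add(Mul(Rational(-1, 27), -5166), -25703), -32522) = Add(Add(Rational(574, 3), -25703), -32522) = Add(Rational(-76535, 3), -32522) = Rational(-174101, 3)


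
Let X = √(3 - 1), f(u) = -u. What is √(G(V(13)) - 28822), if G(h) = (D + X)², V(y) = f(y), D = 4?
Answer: √(-28822 + (4 + √2)²) ≈ 169.68*I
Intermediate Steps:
V(y) = -y
X = √2 ≈ 1.4142
G(h) = (4 + √2)²
√(G(V(13)) - 28822) = √((4 + √2)² - 28822) = √(-28822 + (4 + √2)²)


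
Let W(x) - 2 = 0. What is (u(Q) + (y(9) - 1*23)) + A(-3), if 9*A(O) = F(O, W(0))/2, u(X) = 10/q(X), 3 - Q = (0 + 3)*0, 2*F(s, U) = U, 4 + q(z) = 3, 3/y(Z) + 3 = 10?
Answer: -4097/126 ≈ -32.516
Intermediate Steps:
W(x) = 2 (W(x) = 2 + 0 = 2)
y(Z) = 3/7 (y(Z) = 3/(-3 + 10) = 3/7)
q(z) = -1 (q(z) = -4 + 3 = -1)
F(s, U) = U/2
Q = 3 (Q = 3 - (0 + 3)*0 = 3 - 3*0 = 3 - 1*0 = 3 + 0 = 3)
u(X) = -10 (u(X) = 10/(-1) = 10*(-1) = -10)
A(O) = 1/18 (A(O) = (((1/2)*2)/2)/9 = (1*(1/2))/9 = (1/9)*(1/2) = 1/18)
(u(Q) + (y(9) - 1*23)) + A(-3) = (-10 + (3/7 - 1*23)) + 1/18 = (-10 + (3/7 - 23)) + 1/18 = (-10 - 158/7) + 1/18 = -228/7 + 1/18 = -4097/126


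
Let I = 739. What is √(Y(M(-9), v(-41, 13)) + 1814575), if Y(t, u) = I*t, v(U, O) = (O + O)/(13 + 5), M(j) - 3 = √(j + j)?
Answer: √(1816792 + 2217*I*√2) ≈ 1347.9 + 1.16*I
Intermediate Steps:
M(j) = 3 + √2*√j (M(j) = 3 + √(j + j) = 3 + √(2*j) = 3 + √2*√j)
v(U, O) = O/9 (v(U, O) = (2*O)/18 = (2*O)*(1/18) = O/9)
Y(t, u) = 739*t
√(Y(M(-9), v(-41, 13)) + 1814575) = √(739*(3 + √2*√(-9)) + 1814575) = √(739*(3 + √2*(3*I)) + 1814575) = √(739*(3 + 3*I*√2) + 1814575) = √((2217 + 2217*I*√2) + 1814575) = √(1816792 + 2217*I*√2)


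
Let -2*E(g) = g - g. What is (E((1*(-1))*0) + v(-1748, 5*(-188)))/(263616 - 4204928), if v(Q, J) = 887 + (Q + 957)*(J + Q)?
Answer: -2127095/3941312 ≈ -0.53969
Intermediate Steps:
v(Q, J) = 887 + (957 + Q)*(J + Q)
E(g) = 0 (E(g) = -(g - g)/2 = -½*0 = 0)
(E((1*(-1))*0) + v(-1748, 5*(-188)))/(263616 - 4204928) = (0 + (887 + (-1748)² + 957*(5*(-188)) + 957*(-1748) + (5*(-188))*(-1748)))/(263616 - 4204928) = (0 + (887 + 3055504 + 957*(-940) - 1672836 - 940*(-1748)))/(-3941312) = (0 + (887 + 3055504 - 899580 - 1672836 + 1643120))*(-1/3941312) = (0 + 2127095)*(-1/3941312) = 2127095*(-1/3941312) = -2127095/3941312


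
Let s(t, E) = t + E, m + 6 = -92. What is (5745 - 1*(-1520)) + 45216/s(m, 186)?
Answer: 85567/11 ≈ 7778.8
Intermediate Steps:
m = -98 (m = -6 - 92 = -98)
s(t, E) = E + t
(5745 - 1*(-1520)) + 45216/s(m, 186) = (5745 - 1*(-1520)) + 45216/(186 - 98) = (5745 + 1520) + 45216/88 = 7265 + 45216*(1/88) = 7265 + 5652/11 = 85567/11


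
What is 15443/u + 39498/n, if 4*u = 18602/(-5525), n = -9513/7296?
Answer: -478187264862/9831157 ≈ -48640.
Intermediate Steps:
n = -3171/2432 (n = -9513*1/7296 = -3171/2432 ≈ -1.3039)
u = -9301/11050 (u = (18602/(-5525))/4 = (18602*(-1/5525))/4 = (¼)*(-18602/5525) = -9301/11050 ≈ -0.84172)
15443/u + 39498/n = 15443/(-9301/11050) + 39498/(-3171/2432) = 15443*(-11050/9301) + 39498*(-2432/3171) = -170645150/9301 - 32019712/1057 = -478187264862/9831157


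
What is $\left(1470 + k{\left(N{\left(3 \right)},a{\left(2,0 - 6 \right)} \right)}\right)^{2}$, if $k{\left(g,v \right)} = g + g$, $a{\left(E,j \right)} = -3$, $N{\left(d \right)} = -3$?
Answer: $2143296$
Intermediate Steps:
$k{\left(g,v \right)} = 2 g$
$\left(1470 + k{\left(N{\left(3 \right)},a{\left(2,0 - 6 \right)} \right)}\right)^{2} = \left(1470 + 2 \left(-3\right)\right)^{2} = \left(1470 - 6\right)^{2} = 1464^{2} = 2143296$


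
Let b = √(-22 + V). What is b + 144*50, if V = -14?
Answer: 7200 + 6*I ≈ 7200.0 + 6.0*I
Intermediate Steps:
b = 6*I (b = √(-22 - 14) = √(-36) = 6*I ≈ 6.0*I)
b + 144*50 = 6*I + 144*50 = 6*I + 7200 = 7200 + 6*I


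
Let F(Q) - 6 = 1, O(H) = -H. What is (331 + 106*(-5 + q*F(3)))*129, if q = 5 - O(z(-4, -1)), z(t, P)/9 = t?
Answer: -2992929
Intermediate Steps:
z(t, P) = 9*t
F(Q) = 7 (F(Q) = 6 + 1 = 7)
q = -31 (q = 5 - (-1)*9*(-4) = 5 - (-1)*(-36) = 5 - 1*36 = 5 - 36 = -31)
(331 + 106*(-5 + q*F(3)))*129 = (331 + 106*(-5 - 31*7))*129 = (331 + 106*(-5 - 217))*129 = (331 + 106*(-222))*129 = (331 - 23532)*129 = -23201*129 = -2992929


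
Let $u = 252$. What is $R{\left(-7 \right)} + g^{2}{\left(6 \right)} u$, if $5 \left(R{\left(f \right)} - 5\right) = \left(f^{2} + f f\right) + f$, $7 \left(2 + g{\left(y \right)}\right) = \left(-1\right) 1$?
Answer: $\frac{41312}{35} \approx 1180.3$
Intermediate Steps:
$g{\left(y \right)} = - \frac{15}{7}$ ($g{\left(y \right)} = -2 + \frac{\left(-1\right) 1}{7} = -2 + \frac{1}{7} \left(-1\right) = -2 - \frac{1}{7} = - \frac{15}{7}$)
$R{\left(f \right)} = 5 + \frac{f}{5} + \frac{2 f^{2}}{5}$ ($R{\left(f \right)} = 5 + \frac{\left(f^{2} + f f\right) + f}{5} = 5 + \frac{\left(f^{2} + f^{2}\right) + f}{5} = 5 + \frac{2 f^{2} + f}{5} = 5 + \frac{f + 2 f^{2}}{5} = 5 + \left(\frac{f}{5} + \frac{2 f^{2}}{5}\right) = 5 + \frac{f}{5} + \frac{2 f^{2}}{5}$)
$R{\left(-7 \right)} + g^{2}{\left(6 \right)} u = \left(5 + \frac{1}{5} \left(-7\right) + \frac{2 \left(-7\right)^{2}}{5}\right) + \left(- \frac{15}{7}\right)^{2} \cdot 252 = \left(5 - \frac{7}{5} + \frac{2}{5} \cdot 49\right) + \frac{225}{49} \cdot 252 = \left(5 - \frac{7}{5} + \frac{98}{5}\right) + \frac{8100}{7} = \frac{116}{5} + \frac{8100}{7} = \frac{41312}{35}$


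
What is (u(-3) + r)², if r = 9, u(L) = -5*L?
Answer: 576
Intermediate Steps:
(u(-3) + r)² = (-5*(-3) + 9)² = (15 + 9)² = 24² = 576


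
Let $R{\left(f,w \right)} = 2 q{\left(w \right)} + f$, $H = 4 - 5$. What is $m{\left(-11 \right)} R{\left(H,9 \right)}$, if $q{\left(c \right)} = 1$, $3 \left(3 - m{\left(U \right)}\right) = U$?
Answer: $\frac{20}{3} \approx 6.6667$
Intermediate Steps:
$m{\left(U \right)} = 3 - \frac{U}{3}$
$H = -1$
$R{\left(f,w \right)} = 2 + f$ ($R{\left(f,w \right)} = 2 \cdot 1 + f = 2 + f$)
$m{\left(-11 \right)} R{\left(H,9 \right)} = \left(3 - - \frac{11}{3}\right) \left(2 - 1\right) = \left(3 + \frac{11}{3}\right) 1 = \frac{20}{3} \cdot 1 = \frac{20}{3}$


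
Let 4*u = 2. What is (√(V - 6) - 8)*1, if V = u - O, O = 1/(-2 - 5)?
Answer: -8 + 5*I*√42/14 ≈ -8.0 + 2.3145*I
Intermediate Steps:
u = ½ (u = (¼)*2 = ½ ≈ 0.50000)
O = -⅐ (O = 1/(-7) = -⅐ ≈ -0.14286)
V = 9/14 (V = ½ - 1*(-⅐) = ½ + ⅐ = 9/14 ≈ 0.64286)
(√(V - 6) - 8)*1 = (√(9/14 - 6) - 8)*1 = (√(-75/14) - 8)*1 = (5*I*√42/14 - 8)*1 = (-8 + 5*I*√42/14)*1 = -8 + 5*I*√42/14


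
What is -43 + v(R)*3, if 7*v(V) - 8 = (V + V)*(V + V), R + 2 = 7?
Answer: 23/7 ≈ 3.2857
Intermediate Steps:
R = 5 (R = -2 + 7 = 5)
v(V) = 8/7 + 4*V²/7 (v(V) = 8/7 + ((V + V)*(V + V))/7 = 8/7 + ((2*V)*(2*V))/7 = 8/7 + (4*V²)/7 = 8/7 + 4*V²/7)
-43 + v(R)*3 = -43 + (8/7 + (4/7)*5²)*3 = -43 + (8/7 + (4/7)*25)*3 = -43 + (8/7 + 100/7)*3 = -43 + (108/7)*3 = -43 + 324/7 = 23/7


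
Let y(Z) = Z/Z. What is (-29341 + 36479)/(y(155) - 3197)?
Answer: -3569/1598 ≈ -2.2334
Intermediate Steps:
y(Z) = 1
(-29341 + 36479)/(y(155) - 3197) = (-29341 + 36479)/(1 - 3197) = 7138/(-3196) = 7138*(-1/3196) = -3569/1598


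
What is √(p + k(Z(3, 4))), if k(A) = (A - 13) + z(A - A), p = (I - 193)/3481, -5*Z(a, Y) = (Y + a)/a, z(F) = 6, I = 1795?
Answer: I*√5487630/885 ≈ 2.647*I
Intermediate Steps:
Z(a, Y) = -(Y + a)/(5*a)
p = 1602/3481 (p = (1795 - 193)/3481 = 1602*(1/3481) = 1602/3481 ≈ 0.46021)
k(A) = -7 + A (k(A) = (A - 13) + 6 = (-13 + A) + 6 = -7 + A)
√(p + k(Z(3, 4))) = √(1602/3481 + (-7 + (⅕)*(-1*4 - 1*3)/3)) = √(1602/3481 + (-7 + (⅕)*(⅓)*(-4 - 3))) = √(1602/3481 + (-7 + (⅕)*(⅓)*(-7))) = √(1602/3481 + (-7 - 7/15)) = √(1602/3481 - 112/15) = √(-365842/52215) = I*√5487630/885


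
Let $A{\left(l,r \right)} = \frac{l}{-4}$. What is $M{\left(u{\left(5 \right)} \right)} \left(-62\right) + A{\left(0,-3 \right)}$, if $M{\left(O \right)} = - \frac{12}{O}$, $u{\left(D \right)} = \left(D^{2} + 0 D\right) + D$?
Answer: $\frac{124}{5} \approx 24.8$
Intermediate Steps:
$u{\left(D \right)} = D + D^{2}$ ($u{\left(D \right)} = \left(D^{2} + 0\right) + D = D^{2} + D = D + D^{2}$)
$A{\left(l,r \right)} = - \frac{l}{4}$ ($A{\left(l,r \right)} = l \left(- \frac{1}{4}\right) = - \frac{l}{4}$)
$M{\left(u{\left(5 \right)} \right)} \left(-62\right) + A{\left(0,-3 \right)} = - \frac{12}{5 \left(1 + 5\right)} \left(-62\right) - 0 = - \frac{12}{5 \cdot 6} \left(-62\right) + 0 = - \frac{12}{30} \left(-62\right) + 0 = \left(-12\right) \frac{1}{30} \left(-62\right) + 0 = \left(- \frac{2}{5}\right) \left(-62\right) + 0 = \frac{124}{5} + 0 = \frac{124}{5}$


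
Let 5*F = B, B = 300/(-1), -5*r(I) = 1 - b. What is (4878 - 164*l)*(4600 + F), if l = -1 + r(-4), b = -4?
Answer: 23635240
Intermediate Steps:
r(I) = -1 (r(I) = -(1 - 1*(-4))/5 = -(1 + 4)/5 = -1/5*5 = -1)
l = -2 (l = -1 - 1 = -2)
B = -300 (B = -1*300 = -300)
F = -60 (F = (1/5)*(-300) = -60)
(4878 - 164*l)*(4600 + F) = (4878 - 164*(-2))*(4600 - 60) = (4878 + 328)*4540 = 5206*4540 = 23635240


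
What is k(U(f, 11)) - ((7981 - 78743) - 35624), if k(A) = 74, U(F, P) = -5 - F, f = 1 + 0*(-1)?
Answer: 106460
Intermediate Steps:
f = 1 (f = 1 + 0 = 1)
k(U(f, 11)) - ((7981 - 78743) - 35624) = 74 - ((7981 - 78743) - 35624) = 74 - (-70762 - 35624) = 74 - 1*(-106386) = 74 + 106386 = 106460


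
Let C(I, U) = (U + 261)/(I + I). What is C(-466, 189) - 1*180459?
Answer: -84094119/466 ≈ -1.8046e+5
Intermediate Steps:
C(I, U) = (261 + U)/(2*I) (C(I, U) = (261 + U)/((2*I)) = (261 + U)*(1/(2*I)) = (261 + U)/(2*I))
C(-466, 189) - 1*180459 = (½)*(261 + 189)/(-466) - 1*180459 = (½)*(-1/466)*450 - 180459 = -225/466 - 180459 = -84094119/466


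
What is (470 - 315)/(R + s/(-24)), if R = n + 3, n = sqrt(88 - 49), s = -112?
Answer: 10695/178 - 1395*sqrt(39)/178 ≈ 11.142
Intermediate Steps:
n = sqrt(39) ≈ 6.2450
R = 3 + sqrt(39) (R = sqrt(39) + 3 = 3 + sqrt(39) ≈ 9.2450)
(470 - 315)/(R + s/(-24)) = (470 - 315)/((3 + sqrt(39)) - 112/(-24)) = 155/((3 + sqrt(39)) - 112*(-1/24)) = 155/((3 + sqrt(39)) + 14/3) = 155/(23/3 + sqrt(39))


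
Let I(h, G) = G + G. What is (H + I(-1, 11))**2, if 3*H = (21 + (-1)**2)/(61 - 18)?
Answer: 8179600/16641 ≈ 491.53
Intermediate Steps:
H = 22/129 (H = ((21 + (-1)**2)/(61 - 18))/3 = ((21 + 1)/43)/3 = (22*(1/43))/3 = (1/3)*(22/43) = 22/129 ≈ 0.17054)
I(h, G) = 2*G
(H + I(-1, 11))**2 = (22/129 + 2*11)**2 = (22/129 + 22)**2 = (2860/129)**2 = 8179600/16641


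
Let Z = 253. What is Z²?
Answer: 64009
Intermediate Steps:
Z² = 253² = 64009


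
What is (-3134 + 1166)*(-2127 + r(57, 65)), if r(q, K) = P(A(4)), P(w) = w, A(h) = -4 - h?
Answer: 4201680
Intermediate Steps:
r(q, K) = -8 (r(q, K) = -4 - 1*4 = -4 - 4 = -8)
(-3134 + 1166)*(-2127 + r(57, 65)) = (-3134 + 1166)*(-2127 - 8) = -1968*(-2135) = 4201680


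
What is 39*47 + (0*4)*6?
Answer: 1833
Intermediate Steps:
39*47 + (0*4)*6 = 1833 + 0*6 = 1833 + 0 = 1833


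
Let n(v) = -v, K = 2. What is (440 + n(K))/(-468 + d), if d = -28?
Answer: -219/248 ≈ -0.88306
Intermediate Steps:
(440 + n(K))/(-468 + d) = (440 - 1*2)/(-468 - 28) = (440 - 2)/(-496) = 438*(-1/496) = -219/248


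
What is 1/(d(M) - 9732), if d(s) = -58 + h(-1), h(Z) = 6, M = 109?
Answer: -1/9784 ≈ -0.00010221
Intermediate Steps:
d(s) = -52 (d(s) = -58 + 6 = -52)
1/(d(M) - 9732) = 1/(-52 - 9732) = 1/(-9784) = -1/9784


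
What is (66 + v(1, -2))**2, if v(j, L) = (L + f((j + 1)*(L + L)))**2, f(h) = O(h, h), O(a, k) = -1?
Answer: 5625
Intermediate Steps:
f(h) = -1
v(j, L) = (-1 + L)**2 (v(j, L) = (L - 1)**2 = (-1 + L)**2)
(66 + v(1, -2))**2 = (66 + (-1 - 2)**2)**2 = (66 + (-3)**2)**2 = (66 + 9)**2 = 75**2 = 5625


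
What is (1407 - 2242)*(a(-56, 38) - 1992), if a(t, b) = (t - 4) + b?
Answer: 1681690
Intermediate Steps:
a(t, b) = -4 + b + t (a(t, b) = (-4 + t) + b = -4 + b + t)
(1407 - 2242)*(a(-56, 38) - 1992) = (1407 - 2242)*((-4 + 38 - 56) - 1992) = -835*(-22 - 1992) = -835*(-2014) = 1681690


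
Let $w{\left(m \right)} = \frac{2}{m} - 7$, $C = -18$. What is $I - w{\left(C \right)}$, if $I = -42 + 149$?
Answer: $\frac{1027}{9} \approx 114.11$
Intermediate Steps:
$w{\left(m \right)} = -7 + \frac{2}{m}$
$I = 107$
$I - w{\left(C \right)} = 107 - \left(-7 + \frac{2}{-18}\right) = 107 - \left(-7 + 2 \left(- \frac{1}{18}\right)\right) = 107 - \left(-7 - \frac{1}{9}\right) = 107 - - \frac{64}{9} = 107 + \frac{64}{9} = \frac{1027}{9}$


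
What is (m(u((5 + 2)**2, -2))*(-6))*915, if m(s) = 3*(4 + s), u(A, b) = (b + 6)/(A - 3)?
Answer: -1548180/23 ≈ -67312.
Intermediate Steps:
u(A, b) = (6 + b)/(-3 + A)
m(s) = 12 + 3*s
(m(u((5 + 2)**2, -2))*(-6))*915 = ((12 + 3*((6 - 2)/(-3 + (5 + 2)**2)))*(-6))*915 = ((12 + 3*(4/(-3 + 7**2)))*(-6))*915 = ((12 + 3*(4/(-3 + 49)))*(-6))*915 = ((12 + 3*(4/46))*(-6))*915 = ((12 + 3*((1/46)*4))*(-6))*915 = ((12 + 3*(2/23))*(-6))*915 = ((12 + 6/23)*(-6))*915 = ((282/23)*(-6))*915 = -1692/23*915 = -1548180/23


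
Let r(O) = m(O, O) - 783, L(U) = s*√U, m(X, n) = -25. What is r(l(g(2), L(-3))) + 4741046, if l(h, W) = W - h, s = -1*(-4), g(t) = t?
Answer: 4740238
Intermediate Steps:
s = 4
L(U) = 4*√U
r(O) = -808 (r(O) = -25 - 783 = -808)
r(l(g(2), L(-3))) + 4741046 = -808 + 4741046 = 4740238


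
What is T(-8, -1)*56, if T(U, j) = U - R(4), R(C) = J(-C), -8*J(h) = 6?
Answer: -406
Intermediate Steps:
J(h) = -3/4 (J(h) = -1/8*6 = -3/4)
R(C) = -3/4
T(U, j) = 3/4 + U (T(U, j) = U - 1*(-3/4) = U + 3/4 = 3/4 + U)
T(-8, -1)*56 = (3/4 - 8)*56 = -29/4*56 = -406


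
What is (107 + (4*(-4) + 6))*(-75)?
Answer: -7275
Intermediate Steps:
(107 + (4*(-4) + 6))*(-75) = (107 + (-16 + 6))*(-75) = (107 - 10)*(-75) = 97*(-75) = -7275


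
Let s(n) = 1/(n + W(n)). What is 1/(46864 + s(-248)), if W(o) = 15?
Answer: 233/10919311 ≈ 2.1338e-5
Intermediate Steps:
s(n) = 1/(15 + n) (s(n) = 1/(n + 15) = 1/(15 + n))
1/(46864 + s(-248)) = 1/(46864 + 1/(15 - 248)) = 1/(46864 + 1/(-233)) = 1/(46864 - 1/233) = 1/(10919311/233) = 233/10919311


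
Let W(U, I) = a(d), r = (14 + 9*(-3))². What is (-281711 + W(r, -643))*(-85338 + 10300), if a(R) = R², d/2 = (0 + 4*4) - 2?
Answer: 21080200226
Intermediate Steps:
r = 169 (r = (14 - 27)² = (-13)² = 169)
d = 28 (d = 2*((0 + 4*4) - 2) = 2*((0 + 16) - 2) = 2*(16 - 2) = 2*14 = 28)
W(U, I) = 784 (W(U, I) = 28² = 784)
(-281711 + W(r, -643))*(-85338 + 10300) = (-281711 + 784)*(-85338 + 10300) = -280927*(-75038) = 21080200226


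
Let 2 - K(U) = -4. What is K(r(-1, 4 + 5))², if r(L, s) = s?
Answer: 36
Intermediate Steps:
K(U) = 6 (K(U) = 2 - 1*(-4) = 2 + 4 = 6)
K(r(-1, 4 + 5))² = 6² = 36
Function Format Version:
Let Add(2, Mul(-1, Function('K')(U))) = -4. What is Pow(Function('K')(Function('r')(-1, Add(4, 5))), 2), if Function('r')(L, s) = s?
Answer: 36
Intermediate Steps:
Function('K')(U) = 6 (Function('K')(U) = Add(2, Mul(-1, -4)) = Add(2, 4) = 6)
Pow(Function('K')(Function('r')(-1, Add(4, 5))), 2) = Pow(6, 2) = 36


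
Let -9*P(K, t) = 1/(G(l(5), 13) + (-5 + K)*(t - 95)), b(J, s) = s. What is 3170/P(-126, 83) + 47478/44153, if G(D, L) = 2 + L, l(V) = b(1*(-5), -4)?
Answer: -1999120190352/44153 ≈ -4.5277e+7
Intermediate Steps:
l(V) = -4
P(K, t) = -1/(9*(15 + (-95 + t)*(-5 + K))) (P(K, t) = -1/(9*((2 + 13) + (-5 + K)*(t - 95))) = -1/(9*(15 + (-5 + K)*(-95 + t))) = -1/(9*(15 + (-95 + t)*(-5 + K))))
3170/P(-126, 83) + 47478/44153 = 3170/((-1/(4410 - 855*(-126) - 45*83 + 9*(-126)*83))) + 47478/44153 = 3170/((-1/(4410 + 107730 - 3735 - 94122))) + 47478*(1/44153) = 3170/((-1/14283)) + 47478/44153 = 3170/((-1*1/14283)) + 47478/44153 = 3170/(-1/14283) + 47478/44153 = 3170*(-14283) + 47478/44153 = -45277110 + 47478/44153 = -1999120190352/44153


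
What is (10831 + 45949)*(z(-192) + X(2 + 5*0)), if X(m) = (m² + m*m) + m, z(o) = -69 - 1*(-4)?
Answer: -3122900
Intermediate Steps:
z(o) = -65 (z(o) = -69 + 4 = -65)
X(m) = m + 2*m² (X(m) = (m² + m²) + m = 2*m² + m = m + 2*m²)
(10831 + 45949)*(z(-192) + X(2 + 5*0)) = (10831 + 45949)*(-65 + (2 + 5*0)*(1 + 2*(2 + 5*0))) = 56780*(-65 + (2 + 0)*(1 + 2*(2 + 0))) = 56780*(-65 + 2*(1 + 2*2)) = 56780*(-65 + 2*(1 + 4)) = 56780*(-65 + 2*5) = 56780*(-65 + 10) = 56780*(-55) = -3122900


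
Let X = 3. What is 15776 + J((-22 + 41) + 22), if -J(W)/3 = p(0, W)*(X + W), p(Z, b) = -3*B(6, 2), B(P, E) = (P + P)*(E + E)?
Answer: 34784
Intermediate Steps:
B(P, E) = 4*E*P (B(P, E) = (2*P)*(2*E) = 4*E*P)
p(Z, b) = -144 (p(Z, b) = -12*2*6 = -3*48 = -144)
J(W) = 1296 + 432*W (J(W) = -(-432)*(3 + W) = -3*(-432 - 144*W) = 1296 + 432*W)
15776 + J((-22 + 41) + 22) = 15776 + (1296 + 432*((-22 + 41) + 22)) = 15776 + (1296 + 432*(19 + 22)) = 15776 + (1296 + 432*41) = 15776 + (1296 + 17712) = 15776 + 19008 = 34784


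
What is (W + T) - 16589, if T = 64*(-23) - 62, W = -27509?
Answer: -45632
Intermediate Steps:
T = -1534 (T = -1472 - 62 = -1534)
(W + T) - 16589 = (-27509 - 1534) - 16589 = -29043 - 16589 = -45632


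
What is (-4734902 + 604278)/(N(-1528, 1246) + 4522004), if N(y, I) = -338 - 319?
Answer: -4130624/4521347 ≈ -0.91358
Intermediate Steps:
N(y, I) = -657
(-4734902 + 604278)/(N(-1528, 1246) + 4522004) = (-4734902 + 604278)/(-657 + 4522004) = -4130624/4521347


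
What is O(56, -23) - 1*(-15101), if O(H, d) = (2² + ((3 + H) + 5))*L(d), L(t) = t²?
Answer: 51073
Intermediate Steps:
O(H, d) = d²*(12 + H) (O(H, d) = (2² + ((3 + H) + 5))*d² = (4 + (8 + H))*d² = (12 + H)*d² = d²*(12 + H))
O(56, -23) - 1*(-15101) = (-23)²*(12 + 56) - 1*(-15101) = 529*68 + 15101 = 35972 + 15101 = 51073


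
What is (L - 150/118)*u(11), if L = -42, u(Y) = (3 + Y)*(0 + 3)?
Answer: -107226/59 ≈ -1817.4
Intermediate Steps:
u(Y) = 9 + 3*Y (u(Y) = (3 + Y)*3 = 9 + 3*Y)
(L - 150/118)*u(11) = (-42 - 150/118)*(9 + 3*11) = (-42 - 150*1/118)*(9 + 33) = (-42 - 75/59)*42 = -2553/59*42 = -107226/59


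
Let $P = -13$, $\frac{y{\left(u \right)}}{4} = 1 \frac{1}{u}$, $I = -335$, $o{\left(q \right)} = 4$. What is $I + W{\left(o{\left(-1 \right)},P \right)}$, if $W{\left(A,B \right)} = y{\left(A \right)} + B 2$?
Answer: $-360$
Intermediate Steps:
$y{\left(u \right)} = \frac{4}{u}$ ($y{\left(u \right)} = 4 \cdot 1 \frac{1}{u} = \frac{4}{u}$)
$W{\left(A,B \right)} = 2 B + \frac{4}{A}$ ($W{\left(A,B \right)} = \frac{4}{A} + B 2 = \frac{4}{A} + 2 B = 2 B + \frac{4}{A}$)
$I + W{\left(o{\left(-1 \right)},P \right)} = -335 + \left(2 \left(-13\right) + \frac{4}{4}\right) = -335 + \left(-26 + 4 \cdot \frac{1}{4}\right) = -335 + \left(-26 + 1\right) = -335 - 25 = -360$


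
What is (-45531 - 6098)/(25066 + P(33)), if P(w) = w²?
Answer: -51629/26155 ≈ -1.9740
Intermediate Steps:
(-45531 - 6098)/(25066 + P(33)) = (-45531 - 6098)/(25066 + 33²) = -51629/(25066 + 1089) = -51629/26155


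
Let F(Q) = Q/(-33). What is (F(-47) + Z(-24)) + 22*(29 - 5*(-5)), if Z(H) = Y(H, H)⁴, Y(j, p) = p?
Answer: 10987859/33 ≈ 3.3297e+5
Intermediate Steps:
F(Q) = -Q/33 (F(Q) = Q*(-1/33) = -Q/33)
Z(H) = H⁴
(F(-47) + Z(-24)) + 22*(29 - 5*(-5)) = (-1/33*(-47) + (-24)⁴) + 22*(29 - 5*(-5)) = (47/33 + 331776) + 22*(29 + 25) = 10948655/33 + 22*54 = 10948655/33 + 1188 = 10987859/33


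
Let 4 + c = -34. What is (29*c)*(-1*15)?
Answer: 16530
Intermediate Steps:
c = -38 (c = -4 - 34 = -38)
(29*c)*(-1*15) = (29*(-38))*(-1*15) = -1102*(-15) = 16530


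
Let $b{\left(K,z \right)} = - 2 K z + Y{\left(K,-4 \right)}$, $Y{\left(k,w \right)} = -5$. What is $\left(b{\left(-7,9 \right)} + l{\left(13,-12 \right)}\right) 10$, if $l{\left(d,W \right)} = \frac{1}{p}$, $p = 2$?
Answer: $1215$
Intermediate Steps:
$b{\left(K,z \right)} = -5 - 2 K z$ ($b{\left(K,z \right)} = - 2 K z - 5 = -5 - 2 K z$)
$l{\left(d,W \right)} = \frac{1}{2}$
$\left(b{\left(-7,9 \right)} + l{\left(13,-12 \right)}\right) 10 = \left(\left(-5 - \left(-14\right) 9\right) + \frac{1}{2}\right) 10 = \left(\left(-5 + 126\right) + \frac{1}{2}\right) 10 = \left(121 + \frac{1}{2}\right) 10 = \frac{243}{2} \cdot 10 = 1215$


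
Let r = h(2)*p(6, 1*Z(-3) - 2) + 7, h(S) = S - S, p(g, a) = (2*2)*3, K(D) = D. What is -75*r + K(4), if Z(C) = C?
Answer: -521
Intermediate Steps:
p(g, a) = 12 (p(g, a) = 4*3 = 12)
h(S) = 0
r = 7 (r = 0*12 + 7 = 0 + 7 = 7)
-75*r + K(4) = -75*7 + 4 = -525 + 4 = -521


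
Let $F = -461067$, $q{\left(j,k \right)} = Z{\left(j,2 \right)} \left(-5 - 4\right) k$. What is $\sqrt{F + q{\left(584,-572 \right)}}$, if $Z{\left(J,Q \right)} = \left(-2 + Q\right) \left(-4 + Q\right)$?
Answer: $i \sqrt{461067} \approx 679.02 i$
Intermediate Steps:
$Z{\left(J,Q \right)} = \left(-4 + Q\right) \left(-2 + Q\right)$
$q{\left(j,k \right)} = 0$ ($q{\left(j,k \right)} = \left(8 + 2^{2} - 12\right) \left(-5 - 4\right) k = \left(8 + 4 - 12\right) \left(-9\right) k = 0 \left(-9\right) k = 0 k = 0$)
$\sqrt{F + q{\left(584,-572 \right)}} = \sqrt{-461067 + 0} = \sqrt{-461067} = i \sqrt{461067}$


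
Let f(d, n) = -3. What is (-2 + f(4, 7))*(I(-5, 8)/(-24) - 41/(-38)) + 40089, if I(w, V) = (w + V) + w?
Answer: 9138967/228 ≈ 40083.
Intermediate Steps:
I(w, V) = V + 2*w (I(w, V) = (V + w) + w = V + 2*w)
(-2 + f(4, 7))*(I(-5, 8)/(-24) - 41/(-38)) + 40089 = (-2 - 3)*((8 + 2*(-5))/(-24) - 41/(-38)) + 40089 = -5*((8 - 10)*(-1/24) - 41*(-1/38)) + 40089 = -5*(-2*(-1/24) + 41/38) + 40089 = -5*(1/12 + 41/38) + 40089 = -5*265/228 + 40089 = -1325/228 + 40089 = 9138967/228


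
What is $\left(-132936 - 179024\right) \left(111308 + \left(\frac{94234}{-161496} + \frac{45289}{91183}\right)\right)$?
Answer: $- \frac{63916150698861823670}{1840711221} \approx -3.4724 \cdot 10^{10}$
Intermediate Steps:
$\left(-132936 - 179024\right) \left(111308 + \left(\frac{94234}{-161496} + \frac{45289}{91183}\right)\right) = - 311960 \left(111308 + \left(94234 \left(- \frac{1}{161496}\right) + 45289 \cdot \frac{1}{91183}\right)\right) = - 311960 \left(111308 + \left(- \frac{47117}{80748} + \frac{45289}{91183}\right)\right) = - 311960 \left(111308 - \frac{639273239}{7362844884}\right) = \left(-311960\right) \frac{819542899075033}{7362844884} = - \frac{63916150698861823670}{1840711221}$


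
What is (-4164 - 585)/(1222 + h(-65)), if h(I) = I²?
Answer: -4749/5447 ≈ -0.87186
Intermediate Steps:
(-4164 - 585)/(1222 + h(-65)) = (-4164 - 585)/(1222 + (-65)²) = -4749/(1222 + 4225) = -4749/5447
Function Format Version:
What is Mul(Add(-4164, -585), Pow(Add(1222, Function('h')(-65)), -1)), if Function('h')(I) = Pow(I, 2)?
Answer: Rational(-4749, 5447) ≈ -0.87186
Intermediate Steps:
Mul(Add(-4164, -585), Pow(Add(1222, Function('h')(-65)), -1)) = Mul(Add(-4164, -585), Pow(Add(1222, Pow(-65, 2)), -1)) = Mul(-4749, Pow(Add(1222, 4225), -1)) = Mul(-4749, Pow(5447, -1)) = Mul(-4749, Rational(1, 5447)) = Rational(-4749, 5447)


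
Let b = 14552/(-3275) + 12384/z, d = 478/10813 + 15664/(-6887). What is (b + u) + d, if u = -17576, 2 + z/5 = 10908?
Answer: -23383116427435103426/1329912561148325 ≈ -17582.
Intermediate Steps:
z = 54530 (z = -10 + 5*10908 = -10 + 54540 = 54530)
d = -166082846/74469131 (d = 478*(1/10813) + 15664*(-1/6887) = 478/10813 - 15664/6887 = -166082846/74469131 ≈ -2.2302)
b = -75296296/17858575 (b = 14552/(-3275) + 12384/54530 = 14552*(-1/3275) + 12384*(1/54530) = -14552/3275 + 6192/27265 = -75296296/17858575 ≈ -4.2163)
(b + u) + d = (-75296296/17858575 - 17576) - 166082846/74469131 = -313957610496/17858575 - 166082846/74469131 = -23383116427435103426/1329912561148325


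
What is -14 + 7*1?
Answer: -7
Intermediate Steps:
-14 + 7*1 = -14 + 7 = -7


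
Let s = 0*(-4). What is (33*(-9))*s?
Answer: 0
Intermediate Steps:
s = 0
(33*(-9))*s = (33*(-9))*0 = -297*0 = 0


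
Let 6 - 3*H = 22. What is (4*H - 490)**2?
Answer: 2353156/9 ≈ 2.6146e+5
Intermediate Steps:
H = -16/3 (H = 2 - 1/3*22 = 2 - 22/3 = -16/3 ≈ -5.3333)
(4*H - 490)**2 = (4*(-16/3) - 490)**2 = (-64/3 - 490)**2 = (-1534/3)**2 = 2353156/9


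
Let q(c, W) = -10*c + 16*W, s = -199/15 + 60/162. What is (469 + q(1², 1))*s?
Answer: -165395/27 ≈ -6125.7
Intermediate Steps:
s = -1741/135 (s = -199*1/15 + 60*(1/162) = -199/15 + 10/27 = -1741/135 ≈ -12.896)
(469 + q(1², 1))*s = (469 + (-10*1² + 16*1))*(-1741/135) = (469 + (-10*1 + 16))*(-1741/135) = (469 + (-10 + 16))*(-1741/135) = (469 + 6)*(-1741/135) = 475*(-1741/135) = -165395/27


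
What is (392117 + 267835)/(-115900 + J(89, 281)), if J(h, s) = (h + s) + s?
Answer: -659952/115249 ≈ -5.7263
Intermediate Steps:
J(h, s) = h + 2*s
(392117 + 267835)/(-115900 + J(89, 281)) = (392117 + 267835)/(-115900 + (89 + 2*281)) = 659952/(-115900 + (89 + 562)) = 659952/(-115900 + 651) = 659952/(-115249) = 659952*(-1/115249) = -659952/115249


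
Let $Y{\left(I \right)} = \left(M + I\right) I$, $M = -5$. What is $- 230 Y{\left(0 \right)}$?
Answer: $0$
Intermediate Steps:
$Y{\left(I \right)} = I \left(-5 + I\right)$ ($Y{\left(I \right)} = \left(-5 + I\right) I = I \left(-5 + I\right)$)
$- 230 Y{\left(0 \right)} = - 230 \cdot 0 \left(-5 + 0\right) = - 230 \cdot 0 \left(-5\right) = \left(-230\right) 0 = 0$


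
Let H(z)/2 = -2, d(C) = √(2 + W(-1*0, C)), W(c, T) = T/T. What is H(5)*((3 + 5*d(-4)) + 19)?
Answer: -88 - 20*√3 ≈ -122.64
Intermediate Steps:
W(c, T) = 1
d(C) = √3 (d(C) = √(2 + 1) = √3)
H(z) = -4 (H(z) = 2*(-2) = -4)
H(5)*((3 + 5*d(-4)) + 19) = -4*((3 + 5*√3) + 19) = -4*(22 + 5*√3) = -88 - 20*√3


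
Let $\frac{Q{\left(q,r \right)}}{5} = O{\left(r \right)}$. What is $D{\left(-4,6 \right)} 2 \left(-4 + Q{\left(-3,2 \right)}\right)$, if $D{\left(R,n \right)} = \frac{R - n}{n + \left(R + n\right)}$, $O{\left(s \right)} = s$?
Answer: $-15$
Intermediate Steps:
$Q{\left(q,r \right)} = 5 r$
$D{\left(R,n \right)} = \frac{R - n}{R + 2 n}$
$D{\left(-4,6 \right)} 2 \left(-4 + Q{\left(-3,2 \right)}\right) = \frac{-4 - 6}{-4 + 2 \cdot 6} \cdot 2 \left(-4 + 5 \cdot 2\right) = \frac{-4 - 6}{-4 + 12} \cdot 2 \left(-4 + 10\right) = \frac{1}{8} \left(-10\right) 2 \cdot 6 = \left(- \frac{5}{4}\right) 2 \cdot 6 = \left(- \frac{5}{2}\right) 6 = -15$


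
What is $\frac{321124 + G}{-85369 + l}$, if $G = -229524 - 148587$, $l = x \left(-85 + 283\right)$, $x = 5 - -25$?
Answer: $\frac{1163}{1621} \approx 0.71746$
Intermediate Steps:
$x = 30$ ($x = 5 + 25 = 30$)
$l = 5940$ ($l = 30 \left(-85 + 283\right) = 30 \cdot 198 = 5940$)
$G = -378111$ ($G = -229524 - 148587 = -378111$)
$\frac{321124 + G}{-85369 + l} = \frac{321124 - 378111}{-85369 + 5940} = - \frac{56987}{-79429} = \left(-56987\right) \left(- \frac{1}{79429}\right) = \frac{1163}{1621}$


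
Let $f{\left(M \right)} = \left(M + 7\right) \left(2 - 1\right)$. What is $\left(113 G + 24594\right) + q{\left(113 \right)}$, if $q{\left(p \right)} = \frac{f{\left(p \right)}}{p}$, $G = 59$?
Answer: $\frac{3532613}{113} \approx 31262.0$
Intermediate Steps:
$f{\left(M \right)} = 7 + M$ ($f{\left(M \right)} = \left(7 + M\right) 1 = 7 + M$)
$q{\left(p \right)} = \frac{7 + p}{p}$
$\left(113 G + 24594\right) + q{\left(113 \right)} = \left(113 \cdot 59 + 24594\right) + \frac{7 + 113}{113} = \left(6667 + 24594\right) + \frac{1}{113} \cdot 120 = 31261 + \frac{120}{113} = \frac{3532613}{113}$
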